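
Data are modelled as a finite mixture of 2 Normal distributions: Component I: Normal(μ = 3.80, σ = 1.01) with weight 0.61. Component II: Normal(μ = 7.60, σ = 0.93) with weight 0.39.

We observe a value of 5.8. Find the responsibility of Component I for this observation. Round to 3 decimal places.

The responsibility of component k is w_k f_k(x) divided by Σ_j w_j f_j(x).
Normal densities:
  f_I = 0.0556051
  f_II = 0.0659132
Multiply by the mixture weights:
  w_I·f_I = 0.61 × 0.0556051 = 0.0339191
  w_II·f_II = 0.39 × 0.0659132 = 0.0257061
Denominator: 0.0339191 + 0.0257061 = 0.0596252
Responsibility of Component I: 0.0339191 / 0.0596252 ≈ 0.569

0.569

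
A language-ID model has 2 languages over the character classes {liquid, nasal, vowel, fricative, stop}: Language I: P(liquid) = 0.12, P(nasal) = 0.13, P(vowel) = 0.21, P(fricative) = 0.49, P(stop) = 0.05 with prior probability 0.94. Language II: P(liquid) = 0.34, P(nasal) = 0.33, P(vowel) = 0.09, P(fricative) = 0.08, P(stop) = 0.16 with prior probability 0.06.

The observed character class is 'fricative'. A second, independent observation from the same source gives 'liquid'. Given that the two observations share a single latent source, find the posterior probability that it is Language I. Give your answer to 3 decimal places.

0.971

By Bayes' theorem, P(k | x) = P(Z=k) f_k(x) / Σ_j P(Z=j) f_j(x).
Since both observations come from the same component, the likelihood for component k is f_k(x₁)·f_k(x₂).
  f_I = [P(fricative | comp) = 0.49] × [0.12] = 0.0588
  f_II = [P(fricative | comp) = 0.08] × [0.34] = 0.0272
Multiply by the mixture weights:
  P(Z=I)·f_I = 0.94 × 0.0588 = 0.055272
  P(Z=II)·f_II = 0.06 × 0.0272 = 0.001632
Evidence: 0.055272 + 0.001632 = 0.056904
So the posterior for Language I is 0.055272 / 0.056904 ≈ 0.971.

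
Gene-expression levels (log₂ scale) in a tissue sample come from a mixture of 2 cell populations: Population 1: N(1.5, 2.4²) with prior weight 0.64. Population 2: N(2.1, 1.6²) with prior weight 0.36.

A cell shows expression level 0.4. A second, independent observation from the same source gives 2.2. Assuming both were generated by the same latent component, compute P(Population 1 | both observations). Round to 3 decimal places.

0.546

The responsibility of component k is π_k f_k(x) divided by Σ_j π_j f_j(x).
Since both observations come from the same component, the likelihood for component k is f_k(x₁)·f_k(x₂).
  p_1 = [(1/(2.4·√(2π)))·exp(−(0.4−1.5)²/(2·2.4²)) = 0.166226·exp(-0.10503) = 0.149652] × [0.159304] = 0.0238402
  p_2 = [(1/(1.6·√(2π)))·exp(−(0.4−2.1)²/(2·1.6²)) = 0.249339·exp(-0.56445) = 0.141792] × [0.248852] = 0.0352852
Unnormalised posteriors:
  π_1·p_1 = 0.64 × 0.0238402 = 0.0152577
  π_2·p_2 = 0.36 × 0.0352852 = 0.0127027
Denominator: 0.0152577 + 0.0127027 = 0.0279604
P(Population 1 | x) ≈ 0.546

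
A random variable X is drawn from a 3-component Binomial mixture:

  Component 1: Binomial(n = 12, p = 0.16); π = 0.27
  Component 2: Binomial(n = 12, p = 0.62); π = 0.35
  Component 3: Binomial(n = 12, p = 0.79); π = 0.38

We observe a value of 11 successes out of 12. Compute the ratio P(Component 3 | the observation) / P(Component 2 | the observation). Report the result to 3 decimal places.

8.625

Posterior odds = (w_i f_i(x)) / (w_j f_j(x)); the normalising sum cancels.
Binomial probabilities:
  L_1 = C(12,11)·0.16^11·0.84^1 = 12·1.75922e-09·0.84 = 1.77329e-08
  L_2 = C(12,11)·0.62^11·0.38^1 = 12·0.00520366·0.38 = 0.0237287
  L_3 = C(12,11)·0.79^11·0.21^1 = 12·0.0747994·0.21 = 0.188494
0.0716279 / 0.00830504 ≈ 8.625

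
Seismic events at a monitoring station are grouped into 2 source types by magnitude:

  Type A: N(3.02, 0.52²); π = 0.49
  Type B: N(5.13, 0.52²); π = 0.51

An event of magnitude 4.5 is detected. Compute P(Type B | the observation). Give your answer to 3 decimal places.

Apply Bayes' rule: the posterior for each component is proportional to its prior times its likelihood at x.
Component likelihoods at x = 4.5:
  L_A = (1/(0.52·√(2π)))·exp(−(4.5−3.02)²/(2·0.52²)) = 0.767197·exp(-4.05030) = 0.0133624
  L_B = (1/(0.52·√(2π)))·exp(−(4.5−5.13)²/(2·0.52²)) = 0.767197·exp(-0.73391) = 0.368275
Prior × likelihood for each component:
  π_A·L_A = 0.49 × 0.0133624 = 0.00654759
  π_B·L_B = 0.51 × 0.368275 = 0.18782
Sum: 0.00654759 + 0.18782 = 0.194368
Responsibility of Type B: 0.18782 / 0.194368 ≈ 0.966

0.966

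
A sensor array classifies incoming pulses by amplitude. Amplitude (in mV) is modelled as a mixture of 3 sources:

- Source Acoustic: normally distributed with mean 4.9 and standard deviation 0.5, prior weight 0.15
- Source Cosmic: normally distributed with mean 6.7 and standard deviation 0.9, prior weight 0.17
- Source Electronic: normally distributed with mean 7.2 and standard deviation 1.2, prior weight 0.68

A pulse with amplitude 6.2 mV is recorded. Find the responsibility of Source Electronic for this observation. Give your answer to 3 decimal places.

0.699

P(component k | x) = π_k·f_k(x) / marginal(x), where marginal(x) = Σ_j π_j·f_j(x).
Evaluate each component's likelihood at the observed value:
  p_Acoustic = (1/(0.5·√(2π)))·exp(−(6.2−4.9)²/(2·0.5²)) = 0.797885·exp(-3.38000) = 0.0271659
  p_Cosmic = (1/(0.9·√(2π)))·exp(−(6.2−6.7)²/(2·0.9²)) = 0.443269·exp(-0.15432) = 0.37988
  p_Electronic = (1/(1.2·√(2π)))·exp(−(6.2−7.2)²/(2·1.2²)) = 0.332452·exp(-0.34722) = 0.234927
Weight by the priors:
  π_Acoustic·p_Acoustic = 0.15 × 0.0271659 = 0.00407489
  π_Cosmic·p_Cosmic = 0.17 × 0.37988 = 0.0645797
  π_Electronic·p_Electronic = 0.68 × 0.234927 = 0.15975
Marginal: 0.00407489 + 0.0645797 + 0.15975 = 0.228405
So the posterior for Source Electronic is 0.15975 / 0.228405 ≈ 0.699.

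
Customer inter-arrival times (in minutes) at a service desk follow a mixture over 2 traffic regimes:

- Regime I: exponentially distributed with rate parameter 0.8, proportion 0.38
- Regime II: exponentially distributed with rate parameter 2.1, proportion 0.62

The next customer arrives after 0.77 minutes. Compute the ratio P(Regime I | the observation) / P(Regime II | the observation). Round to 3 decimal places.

Only the two components matter; the odds are (π_i f_i(x)) / (π_j f_j(x)).
Exponential densities:
  L_I = 0.43208
  L_II = 0.416836
Odds = (0.38/0.62) × (0.43208/0.416836) = 0.612903 × 1.03657 ≈ 0.635

0.635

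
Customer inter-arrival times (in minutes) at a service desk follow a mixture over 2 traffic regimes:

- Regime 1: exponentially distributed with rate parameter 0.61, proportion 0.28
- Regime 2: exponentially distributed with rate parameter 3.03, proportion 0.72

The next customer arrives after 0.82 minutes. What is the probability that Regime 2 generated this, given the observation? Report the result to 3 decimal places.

0.637

The responsibility of component k is π_k f_k(x) divided by Σ_j π_j f_j(x).
Exponential densities:
  L_1 = 0.61·e^(−0.61·0.82) = 0.61·e^(−0.5002) = 0.36991
  L_2 = 3.03·e^(−3.03·0.82) = 3.03·e^(−2.4846) = 0.252577
Unnormalised posteriors:
  π_1·L_1 = 0.28 × 0.36991 = 0.103575
  π_2·L_2 = 0.72 × 0.252577 = 0.181856
Evidence: 0.103575 + 0.181856 = 0.28543
P(Regime 2 | x) = 0.181856 / 0.28543 ≈ 0.637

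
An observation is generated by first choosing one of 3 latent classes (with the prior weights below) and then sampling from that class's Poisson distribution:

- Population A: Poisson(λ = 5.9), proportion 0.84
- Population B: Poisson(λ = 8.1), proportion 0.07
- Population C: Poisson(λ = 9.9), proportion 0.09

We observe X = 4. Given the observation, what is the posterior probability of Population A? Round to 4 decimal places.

By Bayes' theorem, P(k | x) = P(Z=k) f_k(x) / Σ_j P(Z=j) f_j(x).
Poisson probabilities:
  p_A = 0.138312
  p_B = 0.0544432
  p_C = 0.0200823
Unnormalised posteriors:
  P(Z=A)·p_A = 0.84 × 0.138312 = 0.116182
  P(Z=B)·p_B = 0.07 × 0.0544432 = 0.00381102
  P(Z=C)·p_C = 0.09 × 0.0200823 = 0.00180741
Evidence: 0.116182 + 0.00381102 + 0.00180741 = 0.1218
Responsibility of Population A: 0.116182 / 0.1218 ≈ 0.9539

0.9539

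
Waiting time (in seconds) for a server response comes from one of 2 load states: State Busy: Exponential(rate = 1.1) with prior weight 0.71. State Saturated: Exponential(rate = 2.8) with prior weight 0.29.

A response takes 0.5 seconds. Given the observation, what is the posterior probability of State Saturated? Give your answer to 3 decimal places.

0.308

The responsibility of component k is π_k f_k(x) divided by Σ_j π_j f_j(x).
Exponential densities:
  f_Busy = 0.634645
  f_Saturated = 0.690471
Prior × likelihood for each component:
  π_Busy·f_Busy = 0.71 × 0.634645 = 0.450598
  π_Saturated·f_Saturated = 0.29 × 0.690471 = 0.200237
Normaliser: 0.450598 + 0.200237 = 0.650835
P(State Saturated | x) = 0.200237 / 0.650835 ≈ 0.308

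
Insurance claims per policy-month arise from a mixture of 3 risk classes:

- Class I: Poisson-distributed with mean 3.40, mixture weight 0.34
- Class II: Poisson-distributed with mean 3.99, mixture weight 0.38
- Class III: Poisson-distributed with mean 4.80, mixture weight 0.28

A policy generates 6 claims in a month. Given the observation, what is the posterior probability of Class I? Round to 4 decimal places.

Posterior ∝ prior × likelihood, so P(k | x) ∝ P(Z=k) f_k(x); normalise over all components.
Component likelihoods at x = 6 claims:
  p_I = 0.0716044
  p_II = 0.103674
  p_III = 0.139798
Unnormalised posteriors:
  P(Z=I)·p_I = 0.34 × 0.0716044 = 0.0243455
  P(Z=II)·p_II = 0.38 × 0.103674 = 0.0393961
  P(Z=III)·p_III = 0.28 × 0.139798 = 0.0391435
Normaliser: 0.0243455 + 0.0393961 + 0.0391435 = 0.102885
So the posterior for Class I is 0.0243455 / 0.102885 ≈ 0.2366.

0.2366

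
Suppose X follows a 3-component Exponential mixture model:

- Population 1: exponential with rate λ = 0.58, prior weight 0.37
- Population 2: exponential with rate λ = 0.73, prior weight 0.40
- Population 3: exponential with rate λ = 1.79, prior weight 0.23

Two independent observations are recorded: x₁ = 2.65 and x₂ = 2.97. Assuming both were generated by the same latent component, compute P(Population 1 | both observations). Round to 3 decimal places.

0.573

By Bayes' theorem, P(k | x) = π_k f_k(x) / Σ_j π_j f_j(x).
Since both observations come from the same component, the likelihood for component k is f_k(x₁)·f_k(x₂).
  f_1 = [0.124715] × [0.103589] = 0.012919
  f_2 = [0.105482] × [0.0835082] = 0.00880865
  f_3 = [0.0155875] × [0.00879049] = 0.000137022
Multiply by the mixture weights:
  π_1·f_1 = 0.37 × 0.012919 = 0.00478004
  π_2·f_2 = 0.40 × 0.00880865 = 0.00352346
  π_3·f_3 = 0.23 × 0.000137022 = 3.15151e-05
Denominator: 0.00478004 + 0.00352346 + 3.15151e-05 = 0.00833501
P(Population 1 | x₁, x₂) ≈ 0.573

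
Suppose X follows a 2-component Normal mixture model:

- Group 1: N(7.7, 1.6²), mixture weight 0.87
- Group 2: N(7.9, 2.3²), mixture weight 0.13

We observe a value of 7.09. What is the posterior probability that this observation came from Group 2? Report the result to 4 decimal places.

0.0951

The responsibility of component k is w_k f_k(x) divided by Σ_j w_j f_j(x).
Component likelihoods at x = 7.09:
  f_1 = (1/(1.6·√(2π)))·exp(−(7.09−7.7)²/(2·1.6²)) = 0.249339·exp(-0.07268) = 0.231861
  f_2 = (1/(2.3·√(2π)))·exp(−(7.09−7.9)²/(2·2.3²)) = 0.173453·exp(-0.06201) = 0.163024
Unnormalised posteriors:
  w_1·f_1 = 0.87 × 0.231861 = 0.201719
  w_2·f_2 = 0.13 × 0.163024 = 0.0211931
Denominator: 0.201719 + 0.0211931 = 0.222912
So the posterior for Group 2 is 0.0211931 / 0.222912 ≈ 0.0951.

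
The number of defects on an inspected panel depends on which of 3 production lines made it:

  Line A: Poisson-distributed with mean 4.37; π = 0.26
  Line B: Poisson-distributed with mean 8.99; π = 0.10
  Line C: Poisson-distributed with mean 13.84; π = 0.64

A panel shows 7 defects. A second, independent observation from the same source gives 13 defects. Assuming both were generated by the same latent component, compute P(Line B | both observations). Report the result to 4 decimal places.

0.3118

Posterior ∝ prior × likelihood, so P(k | x) ∝ P(Z=k) f_k(x); normalise over all components.
Since both observations come from the same component, the likelihood for component k is f_k(x₁)·f_k(x₂).
  f_A = [e^(−4.37)·4.37^7/7! = 0.0763964] × [0.000430637] = 3.28991e-05
  f_B = [e^(−8.99)·8.99^7/7! = 0.117376] × [0.050152] = 0.00588665
  f_C = [e^(−13.84)·13.84^7/7! = 0.0188316] × [0.107116] = 0.00201716
Unnormalised posteriors:
  P(Z=A)·f_A = 0.26 × 3.28991e-05 = 8.55377e-06
  P(Z=B)·f_B = 0.10 × 0.00588665 = 0.000588665
  P(Z=C)·f_C = 0.64 × 0.00201716 = 0.00129098
Evidence: 8.55377e-06 + 0.000588665 + 0.00129098 = 0.0018882
P(Line B | data) = 0.000588665 / 0.0018882 ≈ 0.3118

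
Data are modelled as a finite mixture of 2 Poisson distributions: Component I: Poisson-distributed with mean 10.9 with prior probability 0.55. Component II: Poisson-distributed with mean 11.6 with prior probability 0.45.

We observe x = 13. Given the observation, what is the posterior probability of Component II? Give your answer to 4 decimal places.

P(component k | x) = P(Z=k)·f_k(x) / marginal(x), where marginal(x) = Σ_j P(Z=j)·f_j(x).
Poisson probabilities:
  f_I = e^(−10.9)·10.9^13/13! = 0.0908771
  f_II = e^(−11.6)·11.6^13/13! = 0.101358
Unnormalised posteriors:
  P(Z=I)·f_I = 0.55 × 0.0908771 = 0.0499824
  P(Z=II)·f_II = 0.45 × 0.101358 = 0.045611
Denominator: 0.0499824 + 0.045611 = 0.0955934
So the posterior for Component II is 0.045611 / 0.0955934 ≈ 0.4771.

0.4771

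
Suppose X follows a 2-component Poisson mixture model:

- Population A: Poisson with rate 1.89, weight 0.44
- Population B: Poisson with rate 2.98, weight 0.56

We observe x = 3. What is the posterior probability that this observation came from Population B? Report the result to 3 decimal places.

0.626

Apply Bayes' rule: the posterior for each component is proportional to its prior times its likelihood at x.
Component likelihoods at x = 3:
  p_A = 0.169988
  p_B = 0.224027
Prior × likelihood for each component:
  P(Z=A)·p_A = 0.44 × 0.169988 = 0.0747946
  P(Z=B)·p_B = 0.56 × 0.224027 = 0.125455
Marginal: 0.0747946 + 0.125455 = 0.20025
So the posterior for Population B is 0.125455 / 0.20025 ≈ 0.626.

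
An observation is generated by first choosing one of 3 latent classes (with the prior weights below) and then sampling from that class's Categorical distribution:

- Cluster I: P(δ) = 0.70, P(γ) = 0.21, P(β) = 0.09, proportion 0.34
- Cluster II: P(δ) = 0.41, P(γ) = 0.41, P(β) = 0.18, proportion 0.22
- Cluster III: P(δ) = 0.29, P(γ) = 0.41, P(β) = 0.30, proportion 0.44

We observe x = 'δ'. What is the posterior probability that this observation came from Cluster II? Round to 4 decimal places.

0.1979

By Bayes' theorem, P(k | x) = π_k f_k(x) / Σ_j π_j f_j(x).
Categorical probabilities:
  p_I = 0.7
  p_II = 0.41
  p_III = 0.29
Weight by the priors:
  π_I·p_I = 0.34 × 0.7 = 0.238
  π_II·p_II = 0.22 × 0.41 = 0.0902
  π_III·p_III = 0.44 × 0.29 = 0.1276
Denominator: 0.238 + 0.0902 + 0.1276 = 0.4558
Responsibility of Cluster II: 0.0902 / 0.4558 ≈ 0.1979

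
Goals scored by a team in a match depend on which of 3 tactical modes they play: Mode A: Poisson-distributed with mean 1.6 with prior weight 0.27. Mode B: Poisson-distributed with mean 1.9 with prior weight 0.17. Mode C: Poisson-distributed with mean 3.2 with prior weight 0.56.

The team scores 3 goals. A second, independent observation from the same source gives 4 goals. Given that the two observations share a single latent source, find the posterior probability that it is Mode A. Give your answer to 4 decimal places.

0.0771

By Bayes' theorem, P(k | x) = P(Z=k) f_k(x) / Σ_j P(Z=j) f_j(x).
Since both observations come from the same component, the likelihood for component k is f_k(x₁)·f_k(x₂).
  f_A = [e^(−1.6)·1.6^3/3! = 0.137828] × [0.0551312] = 0.00759863
  f_B = [e^(−1.9)·1.9^3/3! = 0.170982] × [0.0812164] = 0.0138865
  f_C = [e^(−3.2)·3.2^3/3! = 0.222616] × [0.178093] = 0.0396463
Weight by the priors:
  P(Z=A)·f_A = 0.27 × 0.00759863 = 0.00205163
  P(Z=B)·f_B = 0.17 × 0.0138865 = 0.00236071
  P(Z=C)·f_C = 0.56 × 0.0396463 = 0.0222019
Sum: 0.00205163 + 0.00236071 + 0.0222019 = 0.0266143
P(Mode A | x) = 0.00205163 / 0.0266143 ≈ 0.0771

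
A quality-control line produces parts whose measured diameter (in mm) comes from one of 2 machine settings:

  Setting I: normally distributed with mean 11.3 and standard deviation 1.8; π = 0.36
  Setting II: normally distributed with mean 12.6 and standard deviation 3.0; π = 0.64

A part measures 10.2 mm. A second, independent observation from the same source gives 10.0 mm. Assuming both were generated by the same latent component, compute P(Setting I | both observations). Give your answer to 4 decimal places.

0.6669

Apply Bayes' rule: the posterior for each component is proportional to its prior times its likelihood at x.
Since both observations come from the same component, the likelihood for component k is f_k(x₁)·f_k(x₂).
  f_I = [(1/(1.8·√(2π)))·exp(−(10.2−11.3)²/(2·1.8²)) = 0.221635·exp(-0.18673) = 0.183883] × [0.170755] = 0.0313989
  f_II = [(1/(3.0·√(2π)))·exp(−(10.2−12.6)²/(2·3.0²)) = 0.132981·exp(-0.32000) = 0.0965639] × [0.0913455] = 0.00882067
Unnormalised posteriors:
  w_I·f_I = 0.36 × 0.0313989 = 0.0113036
  w_II·f_II = 0.64 × 0.00882067 = 0.00564523
Marginal: 0.0113036 + 0.00564523 = 0.0169488
P(Setting I | x₁, x₂) ≈ 0.6669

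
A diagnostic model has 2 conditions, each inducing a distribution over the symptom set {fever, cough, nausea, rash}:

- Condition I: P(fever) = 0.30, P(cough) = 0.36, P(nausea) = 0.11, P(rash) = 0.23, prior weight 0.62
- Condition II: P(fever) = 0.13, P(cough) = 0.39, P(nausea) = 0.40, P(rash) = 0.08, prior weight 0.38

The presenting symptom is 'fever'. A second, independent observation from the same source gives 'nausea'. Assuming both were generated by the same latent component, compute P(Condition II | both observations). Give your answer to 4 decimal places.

0.4913

P(component k | x) = P(Z=k)·f_k(x) / marginal(x), where marginal(x) = Σ_j P(Z=j)·f_j(x).
Since both observations come from the same component, the likelihood for component k is f_k(x₁)·f_k(x₂).
  f_I = [0.3] × [0.11] = 0.033
  f_II = [0.13] × [0.4] = 0.052
Prior × likelihood for each component:
  P(Z=I)·f_I = 0.62 × 0.033 = 0.02046
  P(Z=II)·f_II = 0.38 × 0.052 = 0.01976
Evidence: 0.02046 + 0.01976 = 0.04022
So the posterior for Condition II is 0.01976 / 0.04022 ≈ 0.4913.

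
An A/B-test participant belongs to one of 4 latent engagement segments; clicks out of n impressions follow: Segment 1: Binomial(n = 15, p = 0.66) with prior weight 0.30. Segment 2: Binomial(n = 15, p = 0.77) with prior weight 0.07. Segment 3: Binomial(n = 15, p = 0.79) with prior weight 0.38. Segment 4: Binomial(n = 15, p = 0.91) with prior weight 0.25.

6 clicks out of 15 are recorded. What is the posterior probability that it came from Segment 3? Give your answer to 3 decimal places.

0.046

Apply Bayes' rule: the posterior for each component is proportional to its prior times its likelihood at x.
Component likelihoods at x = 6 clicks out of 15:
  p_1 = 0.0251176
  p_2 = 0.00187888
  p_3 = 0.000966363
  p_4 = 1.10112e-06
Multiply by the mixture weights:
  π_1·p_1 = 0.30 × 0.0251176 = 0.00753528
  π_2·p_2 = 0.07 × 0.00187888 = 0.000131522
  π_3·p_3 = 0.38 × 0.000966363 = 0.000367218
  π_4·p_4 = 0.25 × 1.10112e-06 = 2.7528e-07
Evidence: 0.00753528 + 0.000131522 + 0.000367218 + 2.7528e-07 = 0.00803429
So the posterior for Segment 3 is 0.000367218 / 0.00803429 ≈ 0.046.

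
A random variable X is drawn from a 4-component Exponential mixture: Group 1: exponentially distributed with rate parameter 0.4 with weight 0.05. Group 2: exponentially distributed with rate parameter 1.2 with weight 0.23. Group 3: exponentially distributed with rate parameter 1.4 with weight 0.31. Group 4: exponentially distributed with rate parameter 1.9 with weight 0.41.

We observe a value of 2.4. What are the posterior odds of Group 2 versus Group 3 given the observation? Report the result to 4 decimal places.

Since P(k|x) ∝ π_k f_k(x), the posterior odds are π_i f_i(x) / (π_j f_j(x)).
Component likelihoods at x = 2.4:
  f_1 = 0.153157
  f_2 = 0.0673617
  f_3 = 0.0486294
  f_4 = 0.0198779
0.0154932 / 0.0150751 ≈ 1.0277

1.0277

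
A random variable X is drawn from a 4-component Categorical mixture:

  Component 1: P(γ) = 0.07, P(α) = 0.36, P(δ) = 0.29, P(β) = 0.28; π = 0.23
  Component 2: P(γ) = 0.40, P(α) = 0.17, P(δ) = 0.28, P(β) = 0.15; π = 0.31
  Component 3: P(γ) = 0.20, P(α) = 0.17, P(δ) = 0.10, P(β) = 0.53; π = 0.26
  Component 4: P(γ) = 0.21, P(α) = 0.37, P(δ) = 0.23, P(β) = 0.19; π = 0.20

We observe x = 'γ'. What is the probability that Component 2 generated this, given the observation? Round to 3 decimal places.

Posterior ∝ prior × likelihood, so P(k | x) ∝ π_k f_k(x); normalise over all components.
Evaluate each component's likelihood at the observed value:
  L_1 = 0.07
  L_2 = 0.4
  L_3 = 0.2
  L_4 = 0.21
Weight by the priors:
  π_1·L_1 = 0.23 × 0.07 = 0.0161
  π_2·L_2 = 0.31 × 0.4 = 0.124
  π_3·L_3 = 0.26 × 0.2 = 0.052
  π_4·L_4 = 0.20 × 0.21 = 0.042
Sum: 0.0161 + 0.124 + 0.052 + 0.042 = 0.2341
Responsibility of Component 2: 0.124 / 0.2341 ≈ 0.530

0.530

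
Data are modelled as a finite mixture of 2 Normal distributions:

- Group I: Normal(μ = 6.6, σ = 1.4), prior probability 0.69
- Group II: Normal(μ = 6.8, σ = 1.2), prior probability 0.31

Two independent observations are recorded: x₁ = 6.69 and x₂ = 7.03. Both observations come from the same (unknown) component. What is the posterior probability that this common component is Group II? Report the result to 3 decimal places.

0.386

By Bayes' theorem, P(k | x) = P(Z=k) f_k(x) / Σ_j P(Z=j) f_j(x).
Since both observations come from the same component, the likelihood for component k is f_k(x₁)·f_k(x₂).
  f_I = [0.284371] × [0.27183] = 0.0773004
  f_II = [0.331058] × [0.326401] = 0.108058
Unnormalised posteriors:
  P(Z=I)·f_I = 0.69 × 0.0773004 = 0.0533373
  P(Z=II)·f_II = 0.31 × 0.108058 = 0.0334979
Evidence: 0.0533373 + 0.0334979 = 0.0868352
Responsibility of Group II: 0.0334979 / 0.0868352 ≈ 0.386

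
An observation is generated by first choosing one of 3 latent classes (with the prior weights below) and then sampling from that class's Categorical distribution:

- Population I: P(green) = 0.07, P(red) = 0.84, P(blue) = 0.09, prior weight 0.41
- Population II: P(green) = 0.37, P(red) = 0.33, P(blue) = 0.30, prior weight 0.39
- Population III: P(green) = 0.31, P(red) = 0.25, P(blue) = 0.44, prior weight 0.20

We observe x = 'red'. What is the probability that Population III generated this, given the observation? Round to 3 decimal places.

0.096

P(component k | x) = π_k·f_k(x) / marginal(x), where marginal(x) = Σ_j π_j·f_j(x).
Component likelihoods at x = 'red':
  p_I = P(red | comp) = 0.84
  p_II = P(red | comp) = 0.33
  p_III = P(red | comp) = 0.25
Multiply by the mixture weights:
  π_I·p_I = 0.41 × 0.84 = 0.3444
  π_II·p_II = 0.39 × 0.33 = 0.1287
  π_III·p_III = 0.20 × 0.25 = 0.05
Sum: 0.3444 + 0.1287 + 0.05 = 0.5231
So the posterior for Population III is 0.05 / 0.5231 ≈ 0.096.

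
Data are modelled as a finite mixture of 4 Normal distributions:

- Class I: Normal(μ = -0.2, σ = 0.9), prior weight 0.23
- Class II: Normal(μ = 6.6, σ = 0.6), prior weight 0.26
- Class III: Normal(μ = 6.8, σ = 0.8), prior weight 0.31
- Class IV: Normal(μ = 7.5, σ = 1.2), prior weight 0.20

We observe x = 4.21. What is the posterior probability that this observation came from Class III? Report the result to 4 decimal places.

0.3367

Posterior ∝ prior × likelihood, so P(k | x) ∝ π_k f_k(x); normalise over all components.
Evaluate each component's likelihood at the observed value:
  f_I = 2.70996e-06
  f_II = 0.000238394
  f_III = 0.00264126
  f_IV = 0.00775337
Unnormalised posteriors:
  π_I·f_I = 0.23 × 2.70996e-06 = 6.2329e-07
  π_II·f_II = 0.26 × 0.000238394 = 6.19825e-05
  π_III·f_III = 0.31 × 0.00264126 = 0.000818791
  π_IV·f_IV = 0.20 × 0.00775337 = 0.00155067
Denominator: 6.2329e-07 + 6.19825e-05 + 0.000818791 + 0.00155067 = 0.00243207
P(Class III | the observation) ≈ 0.3367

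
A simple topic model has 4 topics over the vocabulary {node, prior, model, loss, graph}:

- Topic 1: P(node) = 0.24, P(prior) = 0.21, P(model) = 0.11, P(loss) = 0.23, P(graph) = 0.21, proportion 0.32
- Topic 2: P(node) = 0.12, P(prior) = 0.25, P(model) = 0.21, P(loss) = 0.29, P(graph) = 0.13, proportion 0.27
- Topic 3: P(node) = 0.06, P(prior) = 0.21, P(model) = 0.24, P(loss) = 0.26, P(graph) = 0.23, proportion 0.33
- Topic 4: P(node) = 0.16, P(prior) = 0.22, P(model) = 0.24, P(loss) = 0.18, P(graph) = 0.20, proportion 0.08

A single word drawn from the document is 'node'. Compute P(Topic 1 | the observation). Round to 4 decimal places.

Posterior ∝ prior × likelihood, so P(k | x) ∝ w_k f_k(x); normalise over all components.
Categorical probabilities:
  f_1 = 0.24
  f_2 = 0.12
  f_3 = 0.06
  f_4 = 0.16
Multiply by the mixture weights:
  w_1·f_1 = 0.32 × 0.24 = 0.0768
  w_2·f_2 = 0.27 × 0.12 = 0.0324
  w_3·f_3 = 0.33 × 0.06 = 0.0198
  w_4·f_4 = 0.08 × 0.16 = 0.0128
Denominator: 0.0768 + 0.0324 + 0.0198 + 0.0128 = 0.1418
So the posterior for Topic 1 is 0.0768 / 0.1418 ≈ 0.5416.

0.5416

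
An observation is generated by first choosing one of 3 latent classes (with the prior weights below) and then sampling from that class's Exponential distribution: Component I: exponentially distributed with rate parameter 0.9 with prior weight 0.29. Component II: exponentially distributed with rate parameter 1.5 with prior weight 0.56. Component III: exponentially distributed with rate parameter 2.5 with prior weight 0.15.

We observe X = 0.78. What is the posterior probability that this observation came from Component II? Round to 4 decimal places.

Posterior ∝ prior × likelihood, so P(k | x) ∝ w_k f_k(x); normalise over all components.
Exponential densities:
  p_I = 0.9·e^(−0.9·0.78) = 0.9·e^(−0.7020) = 0.446034
  p_II = 1.5·e^(−1.5·0.78) = 1.5·e^(−1.1700) = 0.46555
  p_III = 2.5·e^(−2.5·0.78) = 2.5·e^(−1.9500) = 0.355685
Prior × likelihood for each component:
  w_I·p_I = 0.29 × 0.446034 = 0.12935
  w_II·p_II = 0.56 × 0.46555 = 0.260708
  w_III·p_III = 0.15 × 0.355685 = 0.0533528
Denominator: 0.12935 + 0.260708 + 0.0533528 = 0.443411
Responsibility of Component II: 0.260708 / 0.443411 ≈ 0.5880

0.5880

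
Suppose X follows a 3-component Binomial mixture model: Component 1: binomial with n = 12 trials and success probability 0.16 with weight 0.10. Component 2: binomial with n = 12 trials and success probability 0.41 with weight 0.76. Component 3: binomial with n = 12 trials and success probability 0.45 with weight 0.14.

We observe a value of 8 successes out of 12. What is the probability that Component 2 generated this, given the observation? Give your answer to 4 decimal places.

P(component k | x) = P(Z=k)·f_k(x) / marginal(x), where marginal(x) = Σ_j P(Z=j)·f_j(x).
Component likelihoods at x = 8 successes out of 12:
  L_1 = 0.000105848
  L_2 = 0.0478943
  L_3 = 0.0761651
Prior × likelihood for each component:
  P(Z=1)·L_1 = 0.10 × 0.000105848 = 1.05848e-05
  P(Z=2)·L_2 = 0.76 × 0.0478943 = 0.0363997
  P(Z=3)·L_3 = 0.14 × 0.0761651 = 0.0106631
Evidence: 1.05848e-05 + 0.0363997 + 0.0106631 = 0.0470734
P(Component 2 | 8 successes out of 12) ≈ 0.7733

0.7733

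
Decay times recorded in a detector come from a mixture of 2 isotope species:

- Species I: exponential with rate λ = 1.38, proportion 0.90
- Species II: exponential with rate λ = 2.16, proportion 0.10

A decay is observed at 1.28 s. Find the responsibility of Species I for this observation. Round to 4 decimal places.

0.9398

The responsibility of component k is π_k f_k(x) divided by Σ_j π_j f_j(x).
Component likelihoods at x = 1.28 s:
  p_I = 1.38·e^(−1.38·1.28) = 1.38·e^(−1.7664) = 0.235907
  p_II = 2.16·e^(−2.16·1.28) = 2.16·e^(−2.7648) = 0.136056
Multiply by the mixture weights:
  π_I·p_I = 0.90 × 0.235907 = 0.212317
  π_II·p_II = 0.10 × 0.136056 = 0.0136056
Marginal: 0.212317 + 0.0136056 = 0.225922
P(Species I | x) ≈ 0.9398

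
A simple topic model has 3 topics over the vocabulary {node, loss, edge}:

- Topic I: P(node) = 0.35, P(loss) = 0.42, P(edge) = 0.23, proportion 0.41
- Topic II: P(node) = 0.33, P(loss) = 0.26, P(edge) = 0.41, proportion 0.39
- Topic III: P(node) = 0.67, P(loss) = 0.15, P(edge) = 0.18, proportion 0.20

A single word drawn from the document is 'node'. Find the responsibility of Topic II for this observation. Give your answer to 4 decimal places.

0.3168

Apply Bayes' rule: the posterior for each component is proportional to its prior times its likelihood at x.
Categorical probabilities:
  p_I = 0.35
  p_II = 0.33
  p_III = 0.67
Unnormalised posteriors:
  w_I·p_I = 0.41 × 0.35 = 0.1435
  w_II·p_II = 0.39 × 0.33 = 0.1287
  w_III·p_III = 0.20 × 0.67 = 0.134
Normaliser: 0.1435 + 0.1287 + 0.134 = 0.4062
Responsibility of Topic II: 0.1287 / 0.4062 ≈ 0.3168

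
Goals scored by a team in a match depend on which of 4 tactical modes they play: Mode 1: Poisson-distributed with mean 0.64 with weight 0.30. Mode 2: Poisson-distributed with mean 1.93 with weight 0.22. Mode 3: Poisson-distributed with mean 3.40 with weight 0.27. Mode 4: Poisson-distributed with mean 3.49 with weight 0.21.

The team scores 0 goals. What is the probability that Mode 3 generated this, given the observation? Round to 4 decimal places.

0.0438

The responsibility of component k is π_k f_k(x) divided by Σ_j π_j f_j(x).
Poisson probabilities:
  p_1 = 0.527292
  p_2 = 0.145148
  p_3 = 0.0333733
  p_4 = 0.0305009
Prior × likelihood for each component:
  π_1·p_1 = 0.30 × 0.527292 = 0.158188
  π_2·p_2 = 0.22 × 0.145148 = 0.0319326
  π_3·p_3 = 0.27 × 0.0333733 = 0.00901078
  π_4·p_4 = 0.21 × 0.0305009 = 0.00640518
Normaliser: 0.158188 + 0.0319326 + 0.00901078 + 0.00640518 = 0.205536
P(Mode 3 | x) = 0.00901078 / 0.205536 ≈ 0.0438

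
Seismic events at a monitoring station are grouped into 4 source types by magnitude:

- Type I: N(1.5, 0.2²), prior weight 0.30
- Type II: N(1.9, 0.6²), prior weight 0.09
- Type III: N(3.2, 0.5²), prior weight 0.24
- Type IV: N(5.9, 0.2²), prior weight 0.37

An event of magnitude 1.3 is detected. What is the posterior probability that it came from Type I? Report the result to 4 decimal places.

Posterior ∝ prior × likelihood, so P(k | x) ∝ π_k f_k(x); normalise over all components.
Normal densities:
  L_I = 1.20985
  L_II = 0.403285
  L_III = 0.000583894
  L_IV = 2.68528e-115
Weight by the priors:
  π_I·L_I = 0.30 × 1.20985 = 0.362956
  π_II·L_II = 0.09 × 0.403285 = 0.0362956
  π_III·L_III = 0.24 × 0.000583894 = 0.000140135
  π_IV·L_IV = 0.37 × 2.68528e-115 = 9.93554e-116
Sum: 0.362956 + 0.0362956 + 0.000140135 + 9.93554e-116 = 0.399392
P(Type I | data) ≈ 0.9088

0.9088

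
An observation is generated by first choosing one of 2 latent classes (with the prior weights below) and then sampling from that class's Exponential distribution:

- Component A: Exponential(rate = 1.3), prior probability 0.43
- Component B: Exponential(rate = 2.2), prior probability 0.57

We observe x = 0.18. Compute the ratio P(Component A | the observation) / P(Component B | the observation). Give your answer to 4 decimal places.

0.5242

Posterior odds = (w_i f_i(x)) / (w_j f_j(x)); the normalising sum cancels.
Exponential densities:
  L_A = 1.3·e^(−1.3·0.18) = 1.3·e^(−0.2340) = 1.02877
  L_B = 2.2·e^(−2.2·0.18) = 2.2·e^(−0.3960) = 1.48061
0.442371 / 0.84395 ≈ 0.5242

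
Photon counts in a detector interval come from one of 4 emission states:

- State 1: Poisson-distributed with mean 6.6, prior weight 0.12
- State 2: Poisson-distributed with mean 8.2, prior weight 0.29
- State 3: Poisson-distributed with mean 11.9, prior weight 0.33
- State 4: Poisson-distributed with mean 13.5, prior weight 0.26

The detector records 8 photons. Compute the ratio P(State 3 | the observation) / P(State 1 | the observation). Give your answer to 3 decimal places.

Since P(k|x) ∝ w_k f_k(x), the posterior odds are w_i f_i(x) / (w_j f_j(x)).
Evaluate each component's likelihood at the observed value:
  p_1 = e^(−6.6)·6.6^8/8! = 0.121475
  p_2 = e^(−8.2)·8.2^8/8! = 0.139244
  p_3 = e^(−11.9)·11.9^8/8! = 0.0677253
  p_4 = e^(−13.5)·13.5^8/8! = 0.0375123
Odds = (0.33/0.12) × (0.0677253/0.121475) = 2.75 × 0.557524 ≈ 1.533

1.533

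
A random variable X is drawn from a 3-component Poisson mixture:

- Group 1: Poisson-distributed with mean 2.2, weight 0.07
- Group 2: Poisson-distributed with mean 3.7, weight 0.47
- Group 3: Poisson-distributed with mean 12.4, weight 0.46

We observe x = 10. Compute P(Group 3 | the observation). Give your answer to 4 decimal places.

By Bayes' theorem, P(k | x) = π_k f_k(x) / Σ_j π_j f_j(x).
Poisson probabilities:
  L_1 = e^(−2.2)·2.2^10/10! = 8.10991e-05
  L_2 = e^(−3.7)·3.7^10/10! = 0.00327616
  L_3 = e^(−12.4)·12.4^10/10! = 0.0975444
Weight by the priors:
  π_1·L_1 = 0.07 × 8.10991e-05 = 5.67694e-06
  π_2·L_2 = 0.47 × 0.00327616 = 0.00153979
  π_3·L_3 = 0.46 × 0.0975444 = 0.0448704
Marginal: 5.67694e-06 + 0.00153979 + 0.0448704 = 0.0464159
P(Group 3 | 10) ≈ 0.9667

0.9667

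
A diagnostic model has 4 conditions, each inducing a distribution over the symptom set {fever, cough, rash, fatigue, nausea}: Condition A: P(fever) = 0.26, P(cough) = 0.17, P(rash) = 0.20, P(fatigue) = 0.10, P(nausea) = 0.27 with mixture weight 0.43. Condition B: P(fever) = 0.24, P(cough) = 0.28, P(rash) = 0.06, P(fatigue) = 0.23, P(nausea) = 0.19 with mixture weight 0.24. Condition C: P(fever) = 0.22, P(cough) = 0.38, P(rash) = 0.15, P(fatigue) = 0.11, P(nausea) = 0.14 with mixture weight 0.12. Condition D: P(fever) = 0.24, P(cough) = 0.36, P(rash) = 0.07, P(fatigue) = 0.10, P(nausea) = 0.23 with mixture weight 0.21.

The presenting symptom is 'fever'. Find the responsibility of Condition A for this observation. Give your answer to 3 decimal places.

0.454

P(component k | x) = w_k·f_k(x) / marginal(x), where marginal(x) = Σ_j w_j·f_j(x).
Evaluate each component's likelihood at the observed value:
  f_A = 0.26
  f_B = 0.24
  f_C = 0.22
  f_D = 0.24
Multiply by the mixture weights:
  w_A·f_A = 0.43 × 0.26 = 0.1118
  w_B·f_B = 0.24 × 0.24 = 0.0576
  w_C·f_C = 0.12 × 0.22 = 0.0264
  w_D·f_D = 0.21 × 0.24 = 0.0504
Sum: 0.1118 + 0.0576 + 0.0264 + 0.0504 = 0.2462
P(Condition A | x) ≈ 0.454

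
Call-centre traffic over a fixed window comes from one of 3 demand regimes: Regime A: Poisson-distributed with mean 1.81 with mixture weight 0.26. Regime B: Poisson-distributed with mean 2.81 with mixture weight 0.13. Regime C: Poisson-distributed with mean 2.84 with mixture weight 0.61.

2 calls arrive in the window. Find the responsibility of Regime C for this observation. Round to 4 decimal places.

By Bayes' theorem, P(k | x) = P(Z=k) f_k(x) / Σ_j P(Z=j) f_j(x).
Component likelihoods at x = 2 calls:
  L_A = e^(−1.81)·1.81^2/2! = 0.268074
  L_B = e^(−2.81)·2.81^2/2! = 0.237692
  L_C = e^(−2.84)·2.84^2/2! = 0.235619
Prior × likelihood for each component:
  P(Z=A)·L_A = 0.26 × 0.268074 = 0.0696992
  P(Z=B)·L_B = 0.13 × 0.237692 = 0.0309
  P(Z=C)·L_C = 0.61 × 0.235619 = 0.143728
Evidence: 0.0696992 + 0.0309 + 0.143728 = 0.244327
P(Regime C | the observation) = 0.143728 / 0.244327 ≈ 0.5883

0.5883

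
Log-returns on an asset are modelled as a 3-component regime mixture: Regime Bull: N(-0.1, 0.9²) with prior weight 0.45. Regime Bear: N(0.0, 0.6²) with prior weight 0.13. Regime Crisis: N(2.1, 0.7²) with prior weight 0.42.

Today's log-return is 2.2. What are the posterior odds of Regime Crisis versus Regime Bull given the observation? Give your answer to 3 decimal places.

Since P(k|x) ∝ w_k f_k(x), the posterior odds are w_i f_i(x) / (w_j f_j(x)).
Normal densities:
  L_Bull = 0.0169242
  L_Bear = 0.000800451
  L_Crisis = 0.564132
0.236935 / 0.00761589 ≈ 31.111

31.111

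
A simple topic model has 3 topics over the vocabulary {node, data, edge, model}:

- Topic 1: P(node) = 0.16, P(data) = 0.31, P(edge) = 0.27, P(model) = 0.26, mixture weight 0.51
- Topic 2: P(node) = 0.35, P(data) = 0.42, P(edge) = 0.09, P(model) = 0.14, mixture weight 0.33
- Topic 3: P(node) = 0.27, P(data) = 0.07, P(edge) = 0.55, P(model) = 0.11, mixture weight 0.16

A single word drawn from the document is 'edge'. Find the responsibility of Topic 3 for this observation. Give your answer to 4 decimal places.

0.3446

By Bayes' theorem, P(k | x) = P(Z=k) f_k(x) / Σ_j P(Z=j) f_j(x).
Component likelihoods at x = 'edge':
  L_1 = P(edge | comp) = 0.27
  L_2 = P(edge | comp) = 0.09
  L_3 = P(edge | comp) = 0.55
Prior × likelihood for each component:
  P(Z=1)·L_1 = 0.51 × 0.27 = 0.1377
  P(Z=2)·L_2 = 0.33 × 0.09 = 0.0297
  P(Z=3)·L_3 = 0.16 × 0.55 = 0.088
Marginal: 0.1377 + 0.0297 + 0.088 = 0.2554
So the posterior for Topic 3 is 0.088 / 0.2554 ≈ 0.3446.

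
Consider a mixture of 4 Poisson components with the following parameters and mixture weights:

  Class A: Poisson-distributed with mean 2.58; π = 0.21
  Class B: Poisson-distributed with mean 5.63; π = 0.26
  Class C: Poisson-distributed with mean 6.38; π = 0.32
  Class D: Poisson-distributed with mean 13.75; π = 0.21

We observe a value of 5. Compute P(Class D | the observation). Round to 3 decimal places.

The responsibility of component k is π_k f_k(x) divided by Σ_j π_j f_j(x).
Poisson probabilities:
  f_A = 0.0721834
  f_B = 0.169154
  f_C = 0.149322
  f_D = 0.00437304
Prior × likelihood for each component:
  π_A·f_A = 0.21 × 0.0721834 = 0.0151585
  π_B·f_B = 0.26 × 0.169154 = 0.0439801
  π_C·f_C = 0.32 × 0.149322 = 0.047783
  π_D·f_D = 0.21 × 0.00437304 = 0.000918338
Sum: 0.0151585 + 0.0439801 + 0.047783 + 0.000918338 = 0.10784
P(Class D | 5) = 0.000918338 / 0.10784 ≈ 0.009

0.009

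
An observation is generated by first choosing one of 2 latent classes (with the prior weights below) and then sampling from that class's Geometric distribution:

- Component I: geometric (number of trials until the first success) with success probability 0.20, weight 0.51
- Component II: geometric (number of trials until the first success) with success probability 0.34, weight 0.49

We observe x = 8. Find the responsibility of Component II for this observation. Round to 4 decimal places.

0.2982

The responsibility of component k is P(Z=k) f_k(x) divided by Σ_j P(Z=j) f_j(x).
Evaluate each component's likelihood at the observed value:
  f_I = 0.20·(1−0.20)^7 = 0.20·0.209715 = 0.041943
  f_II = 0.34·(1−0.34)^7 = 0.34·0.0545516 = 0.0185475
Unnormalised posteriors:
  P(Z=I)·f_I = 0.51 × 0.041943 = 0.021391
  P(Z=II)·f_II = 0.49 × 0.0185475 = 0.0090883
Marginal: 0.021391 + 0.0090883 = 0.0304792
Responsibility of Component II: 0.0090883 / 0.0304792 ≈ 0.2982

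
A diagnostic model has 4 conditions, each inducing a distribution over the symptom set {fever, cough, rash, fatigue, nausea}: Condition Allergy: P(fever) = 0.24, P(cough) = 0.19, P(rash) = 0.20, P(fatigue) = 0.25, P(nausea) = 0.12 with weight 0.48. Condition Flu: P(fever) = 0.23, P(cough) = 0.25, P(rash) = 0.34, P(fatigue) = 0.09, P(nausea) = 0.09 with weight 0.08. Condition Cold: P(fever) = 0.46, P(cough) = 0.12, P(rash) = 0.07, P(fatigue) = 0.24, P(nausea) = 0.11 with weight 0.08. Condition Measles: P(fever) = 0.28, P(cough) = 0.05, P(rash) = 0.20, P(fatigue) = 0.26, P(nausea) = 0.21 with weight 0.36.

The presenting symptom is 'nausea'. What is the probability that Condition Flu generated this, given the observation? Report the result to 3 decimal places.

By Bayes' theorem, P(k | x) = π_k f_k(x) / Σ_j π_j f_j(x).
Categorical probabilities:
  f_Allergy = P(nausea | comp) = 0.12
  f_Flu = P(nausea | comp) = 0.09
  f_Cold = P(nausea | comp) = 0.11
  f_Measles = P(nausea | comp) = 0.21
Prior × likelihood for each component:
  π_Allergy·f_Allergy = 0.48 × 0.12 = 0.0576
  π_Flu·f_Flu = 0.08 × 0.09 = 0.0072
  π_Cold·f_Cold = 0.08 × 0.11 = 0.0088
  π_Measles·f_Measles = 0.36 × 0.21 = 0.0756
Sum: 0.0576 + 0.0072 + 0.0088 + 0.0756 = 0.1492
So the posterior for Condition Flu is 0.0072 / 0.1492 ≈ 0.048.

0.048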